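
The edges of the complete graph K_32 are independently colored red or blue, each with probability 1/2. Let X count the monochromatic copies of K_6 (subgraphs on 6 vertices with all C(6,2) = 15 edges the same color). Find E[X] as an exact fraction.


Let X = Σ_S X_S over the C(32, 6) = 906192 subsets S of size 6, where X_S = 1 if the K_6 on S is monochromatic.
For a fixed S, the K_6 on S has C(6, 2) = 15 edges. P[all 15 edges red] = (1/2)^15, and likewise for blue, so P[monochromatic] = 2·(1/2)^15 = 2^{1 − 15} = 1/16384.
By linearity: E[X] = C(32, 6) · 2^{1 − 15} = 906192 · 1/16384 = 56637/1024.
Numerically: E[X] ≈ 55.30957.

E[X] = C(32,6)·2^(1−C(6,2)) = 56637/1024 ≈ 55.30957.


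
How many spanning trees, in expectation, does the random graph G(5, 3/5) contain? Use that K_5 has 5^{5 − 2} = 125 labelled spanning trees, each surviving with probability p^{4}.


K_5 has 5^{5 − 2} = 125 labelled spanning trees.
For each such spanning tree H, let X_H = 1 if all 4 edges of H are present in G. Then P[X_H = 1] = p^{4} = (3/5)^{4} = 81/625.
Summing the indicators: E[X] = Σ_H E[X_H] = 125 · p^{4} = 125 · 81/625 = 81/5.
Numerically: E[X] ≈ 16.2.

E[X] = 125 · (3/5)^{4} = 81/5 ≈ 16.2.


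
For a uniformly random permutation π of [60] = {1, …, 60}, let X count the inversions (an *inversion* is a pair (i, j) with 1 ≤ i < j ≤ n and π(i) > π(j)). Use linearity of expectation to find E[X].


Write X = Σ X_I over the C(60, 2) = 1770 pairs i < j, with X_I the indicator of one inversion.
There are 1770 indicators.
For each fixed pair i < j, the values π(i) and π(j) are two distinct elements of {1, …, 60} in uniformly random order; by symmetry P[π(i) > π(j)] = 1/2.
By linearity: E[X] = 1770 · (1/2) = C(60, 2) · (1/2) = 1770/2 = 885 ≈ 885.000.

E[X] = 885 = 885.000.


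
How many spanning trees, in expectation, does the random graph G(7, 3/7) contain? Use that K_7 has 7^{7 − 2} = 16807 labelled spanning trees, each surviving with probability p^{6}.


K_7 has 7^{7 − 2} = 16807 labelled spanning trees.
For each such spanning tree H, let X_H = 1 if all 6 edges of H are present in G. Then P[X_H = 1] = p^{6} = (3/7)^{6} = 729/117649.
Summing the indicators: E[X] = Σ_H E[X_H] = 16807 · p^{6} = 16807 · 729/117649 = 729/7.
Numerically: E[X] ≈ 104.143.

E[X] = 16807 · (3/7)^{6} = 729/7 ≈ 104.143.


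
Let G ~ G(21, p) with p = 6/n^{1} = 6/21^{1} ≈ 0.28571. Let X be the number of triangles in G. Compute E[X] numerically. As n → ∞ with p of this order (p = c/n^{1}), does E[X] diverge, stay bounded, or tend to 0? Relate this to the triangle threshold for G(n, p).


Number of potential triangles: C(21, 3) = 1330.
Each occurs with probability p³ ≈ (0.28571)³ ≈ 2.3323615e-02.
By linearity: E[X] = C(21, 3)·p³ ≈ 1330 · 2.3323615e-02 ≈ 31.02041.
Here α = 1, so p = 6/n is exactly at the triangle threshold p ~ 1/n. Asymptotically E[X] → c³/6 = 6³/6 = 36 ≈ 36.00000, a bounded constant. In this regime the triangle count is asymptotically Poisson(c³/6).

E[X] ≈ 31.02041; in regime p = Θ(1/n^{1}) E[X] stays bounded (at the triangle threshold p ~ 1/n).


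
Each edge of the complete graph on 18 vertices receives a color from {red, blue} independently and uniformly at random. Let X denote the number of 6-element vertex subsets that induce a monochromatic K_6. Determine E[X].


Let X = Σ_S X_S over the C(18, 6) = 18564 subsets S of size 6, where X_S = 1 if the K_6 on S is monochromatic.
For a fixed S, the K_6 on S has C(6, 2) = 15 edges. P[all 15 edges red] = (1/2)^15, and likewise for blue, so P[monochromatic] = 2·(1/2)^15 = 2^{1 − 15} = 1/16384.
By linearity: E[X] = C(18, 6) · 2^{1 − 15} = 18564 · 1/16384 = 4641/4096.
Numerically: E[X] ≈ 1.13306.

E[X] = C(18,6)·2^(1−C(6,2)) = 4641/4096 ≈ 1.13306.


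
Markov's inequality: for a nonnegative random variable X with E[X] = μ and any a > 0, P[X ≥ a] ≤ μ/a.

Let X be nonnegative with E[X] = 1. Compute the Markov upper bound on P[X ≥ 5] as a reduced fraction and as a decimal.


μ = E[X] = 1, a = 5.
Markov: P[X ≥ 5] ≤ μ/a = (1)/5 = 1/5.
Numerically: ≈ 0.200000.
(Since a = 5 > μ = 1.000000, the bound 1/5 is < 1 and informative.)

P[X ≥ 5] ≤ 1/5 ≈ 0.200000.


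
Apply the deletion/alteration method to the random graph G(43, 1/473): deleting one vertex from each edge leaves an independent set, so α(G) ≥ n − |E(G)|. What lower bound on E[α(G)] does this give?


E[|E(G)|] = C(43, 2)·p = 903 · (1/473) = 21/11.
E[α(G)] ≥ n − E[|E(G)|] = 43 − 21/11 = 452/11.
Numerically: ≈ 41.09091.
(This is only a lower bound; the true E[α(G)] may be larger.)

E[α(G)] ≥ 452/11 ≈ 41.09091.


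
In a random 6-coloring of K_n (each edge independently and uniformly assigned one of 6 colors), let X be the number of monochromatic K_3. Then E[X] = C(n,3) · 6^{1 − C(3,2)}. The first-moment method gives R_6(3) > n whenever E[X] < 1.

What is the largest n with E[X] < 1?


We need C(n, 3) · 6^{1 − 3} < 1, i.e. C(n, 3) < 6^{3 − 1} = 36.
Check values of n near the boundary:
  n = 5: C(5, 3) = 10; 10 < 36? YES
  n = 6: C(6, 3) = 20; 20 < 36? YES
  n = 7: C(7, 3) = 35; 35 < 36? YES
  n = 8: C(8, 3) = 56; 56 < 36? NO
The largest n with C(n, 3) < 36 is n = 7 (where E[X] = 35/36 ≈ 0.972222). Hence R_6(3) > 7, i.e. R_6(3) ≥ 8.

Largest n = 7; hence R_6(3) > 7.


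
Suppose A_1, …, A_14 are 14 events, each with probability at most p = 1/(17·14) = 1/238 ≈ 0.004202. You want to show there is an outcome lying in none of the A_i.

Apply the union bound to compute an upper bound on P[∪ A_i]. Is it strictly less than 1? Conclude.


Union bound: P[∪_{i=1}^{14} A_i] ≤ Σ_i P[A_i] ≤ 14·p = 14·(1/238) = 1/17.
Numerically: 1/17 ≈ 0.058824.
Is 1/17 < 1? YES.
Since P[∪ A_i] ≤ 1/17 < 1, the complement has P[∩ A_i^c] ≥ 1 − 1/17 = 16/17 > 0, so some outcome avoids every A_i.

14·p = 1/17 ≈ 0.058824; existence CERTIFIED by the union bound.


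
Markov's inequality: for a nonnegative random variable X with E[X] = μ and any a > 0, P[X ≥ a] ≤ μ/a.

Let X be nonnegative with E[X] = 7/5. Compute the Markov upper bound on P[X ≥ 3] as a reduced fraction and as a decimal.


μ = E[X] = 7/5, a = 3.
Markov: P[X ≥ 3] ≤ μ/a = (7/5)/3 = 7/15.
Numerically: ≈ 0.46667.
(Since a = 3 > μ = 1.40000, the bound 7/15 is < 1 and informative.)

P[X ≥ 3] ≤ 7/15 ≈ 0.46667.


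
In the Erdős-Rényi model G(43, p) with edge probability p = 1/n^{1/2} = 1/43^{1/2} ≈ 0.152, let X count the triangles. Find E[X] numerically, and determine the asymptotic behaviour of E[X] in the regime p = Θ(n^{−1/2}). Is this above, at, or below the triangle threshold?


Number of potential triangles: C(43, 3) = 12341.
Each occurs with probability p³ ≈ (0.152)³ ≈ 3.54648e-03.
By linearity: E[X] = C(43, 3)·p³ ≈ 12341 · 3.54648e-03 ≈ 43.767.
Since α = 1/2 < 1, p = c/n^{1/2} ≫ 1/n is above the triangle threshold p ~ 1/n. Asymptotically E[X] ~ (c³/6)·n^{3(1−α)} = (1³/6)·n^{1.5} → ∞; triangles are abundant w.h.p.

E[X] ≈ 43.767; in regime p = Θ(1/n^{1/2}) E[X] diverges (above the triangle threshold p ~ 1/n).


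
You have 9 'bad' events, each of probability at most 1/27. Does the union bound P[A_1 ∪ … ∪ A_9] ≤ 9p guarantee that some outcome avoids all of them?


Union bound: P[∪_{i=1}^{9} A_i] ≤ Σ_i P[A_i] ≤ 9·p = 9·(1/27) = 1/3.
Numerically: 1/3 ≈ 0.3333.
Is 1/3 < 1? YES.
Since P[∪ A_i] ≤ 1/3 < 1, the complement has P[∩ A_i^c] ≥ 1 − 1/3 = 2/3 > 0, so some outcome avoids every A_i.

9·p = 1/3 ≈ 0.3333; existence CERTIFIED by the union bound.


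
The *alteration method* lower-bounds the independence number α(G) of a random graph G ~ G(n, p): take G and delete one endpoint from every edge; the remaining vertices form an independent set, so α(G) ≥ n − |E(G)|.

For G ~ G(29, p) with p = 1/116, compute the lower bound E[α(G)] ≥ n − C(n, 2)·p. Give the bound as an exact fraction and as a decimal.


E[|E(G)|] = C(29, 2)·p = 406 · (1/116) = 7/2.
E[α(G)] ≥ n − E[|E(G)|] = 29 − 7/2 = 51/2.
Numerically: ≈ 25.500.
(This is only a lower bound; the true E[α(G)] may be larger.)

E[α(G)] ≥ 51/2 ≈ 25.500.


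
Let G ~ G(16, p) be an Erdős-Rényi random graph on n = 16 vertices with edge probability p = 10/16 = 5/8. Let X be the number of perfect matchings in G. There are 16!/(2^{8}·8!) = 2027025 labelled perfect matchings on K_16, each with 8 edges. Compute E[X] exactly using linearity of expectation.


K_16 has 16!/(2^{8}·8!) = 2027025 labelled perfect matchings.
For each such perfect matching H, let X_H = 1 if all 8 edges of H are present in G. Then P[X_H = 1] = p^{8} = (5/8)^{8} = 390625/16777216.
Summing the indicators: E[X] = Σ_H E[X_H] = 2027025 · p^{8} = 2027025 · 390625/16777216 = 791806640625/16777216.
Numerically: E[X] ≈ 47195.4.

E[X] = 2027025 · (5/8)^{8} = 791806640625/16777216 ≈ 47195.4.


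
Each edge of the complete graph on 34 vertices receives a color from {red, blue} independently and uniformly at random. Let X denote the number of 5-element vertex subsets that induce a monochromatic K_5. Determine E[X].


Let X = Σ_S X_S over the C(34, 5) = 278256 subsets S of size 5, where X_S = 1 if the K_5 on S is monochromatic.
For a fixed S, the K_5 on S has C(5, 2) = 10 edges. P[all 10 edges red] = (1/2)^10, and likewise for blue, so P[monochromatic] = 2·(1/2)^10 = 2^{1 − 10} = 1/512.
By linearity: E[X] = C(34, 5) · 2^{1 − 10} = 278256 · 1/512 = 17391/32.
Numerically: E[X] ≈ 543.469.

E[X] = C(34,5)·2^(1−C(5,2)) = 17391/32 ≈ 543.469.


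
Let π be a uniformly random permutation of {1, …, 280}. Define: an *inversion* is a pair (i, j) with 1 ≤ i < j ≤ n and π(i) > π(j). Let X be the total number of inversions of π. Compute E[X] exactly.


Write X = Σ X_I over the C(280, 2) = 39060 pairs i < j, with X_I the indicator of one inversion.
There are 39060 indicators.
For each fixed pair i < j, the values π(i) and π(j) are two distinct elements of {1, …, 280} in uniformly random order; by symmetry P[π(i) > π(j)] = 1/2.
By linearity: E[X] = 39060 · (1/2) = C(280, 2) · (1/2) = 39060/2 = 19530 ≈ 19530.00000.

E[X] = 19530 = 19530.00000.


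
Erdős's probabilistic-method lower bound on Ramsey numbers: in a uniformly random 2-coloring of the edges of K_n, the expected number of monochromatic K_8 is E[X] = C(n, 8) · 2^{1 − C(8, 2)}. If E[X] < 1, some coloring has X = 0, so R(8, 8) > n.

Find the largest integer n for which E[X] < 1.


We need C(n, 8) · 2^{1 − 28} < 1, i.e. C(n, 8) < 2^{28 − 1} = 134217728.
Check values of n near the boundary:
  n = 38: C(38, 8) = 48903492; 48903492 < 134217728? YES
  n = 39: C(39, 8) = 61523748; 61523748 < 134217728? YES
  n = 40: C(40, 8) = 76904685; 76904685 < 134217728? YES
  n = 41: C(41, 8) = 95548245; 95548245 < 134217728? YES
  n = 42: C(42, 8) = 118030185; 118030185 < 134217728? YES
  n = 43: C(43, 8) = 145008513; 145008513 < 134217728? NO
  n = 44: C(44, 8) = 177232627; 177232627 < 134217728? NO
  n = 45: C(45, 8) = 215553195; 215553195 < 134217728? NO
The largest n with C(n, 8) < 134217728 is n = 42 (where E[X] = 118030185/134217728 ≈ 0.87939). Hence R(8, 8) > 42, i.e. R(8, 8) ≥ 43.

Largest n = 42; hence R(8, 8) > 42.


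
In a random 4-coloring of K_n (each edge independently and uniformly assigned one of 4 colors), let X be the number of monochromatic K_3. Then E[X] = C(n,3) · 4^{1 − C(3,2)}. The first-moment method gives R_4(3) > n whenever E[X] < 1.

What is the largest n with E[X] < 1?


We need C(n, 3) · 4^{1 − 3} < 1, i.e. C(n, 3) < 4^{3 − 1} = 16.
Check values of n near the boundary:
  n = 4: C(4, 3) = 4; 4 < 16? YES
  n = 5: C(5, 3) = 10; 10 < 16? YES
  n = 6: C(6, 3) = 20; 20 < 16? NO
  n = 7: C(7, 3) = 35; 35 < 16? NO
The largest n with C(n, 3) < 16 is n = 5 (where E[X] = 5/8 ≈ 0.625000). Hence R_4(3) > 5, i.e. R_4(3) ≥ 6.

Largest n = 5; hence R_4(3) > 5.


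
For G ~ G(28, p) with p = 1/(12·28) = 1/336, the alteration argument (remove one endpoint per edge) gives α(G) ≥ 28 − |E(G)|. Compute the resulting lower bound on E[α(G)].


E[|E(G)|] = C(28, 2)·p = 378 · (1/336) = 9/8.
E[α(G)] ≥ n − E[|E(G)|] = 28 − 9/8 = 215/8.
Numerically: ≈ 26.8750.
(This is only a lower bound; the true E[α(G)] may be larger.)

E[α(G)] ≥ 215/8 ≈ 26.8750.


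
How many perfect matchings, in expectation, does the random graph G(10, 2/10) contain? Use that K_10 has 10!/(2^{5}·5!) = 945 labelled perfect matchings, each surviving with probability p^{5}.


K_10 has 10!/(2^{5}·5!) = 945 labelled perfect matchings.
For each such perfect matching H, let X_H = 1 if all 5 edges of H are present in G. Then P[X_H = 1] = p^{5} = (1/5)^{5} = 1/3125.
Summing the indicators: E[X] = Σ_H E[X_H] = 945 · p^{5} = 945 · 1/3125 = 189/625.
Numerically: E[X] ≈ 0.3024.

E[X] = 945 · (1/5)^{5} = 189/625 ≈ 0.3024.


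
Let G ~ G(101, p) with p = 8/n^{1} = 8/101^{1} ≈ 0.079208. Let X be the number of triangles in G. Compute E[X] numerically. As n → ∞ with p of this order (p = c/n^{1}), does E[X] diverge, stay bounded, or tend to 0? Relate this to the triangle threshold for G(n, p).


Number of potential triangles: C(101, 3) = 166650.
Each occurs with probability p³ ≈ (0.079208)³ ≈ 4.9694216e-04.
By linearity: E[X] = C(101, 3)·p³ ≈ 166650 · 4.9694216e-04 ≈ 82.81541.
Here α = 1, so p = 8/n is exactly at the triangle threshold p ~ 1/n. Asymptotically E[X] → c³/6 = 8³/6 = 256/3 ≈ 85.33333, a bounded constant. In this regime the triangle count is asymptotically Poisson(c³/6).

E[X] ≈ 82.81541; in regime p = Θ(1/n^{1}) E[X] stays bounded (at the triangle threshold p ~ 1/n).


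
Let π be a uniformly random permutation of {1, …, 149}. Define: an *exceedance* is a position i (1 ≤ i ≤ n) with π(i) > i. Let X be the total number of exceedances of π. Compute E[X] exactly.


Write X = Σ_{i=1}^{149} X_i, where X_i = 1_{π(i) > i}.
For each fixed i, π(i) is uniform over {1, …, 149} (marginal of a uniform permutation), so P[π(i) > i] = (n − i)/n. Summing: Σ_{i=1}^{149} (n − i)/n = (0 + 1 + … + 148)/149 = 149(149 − 1)/(2·149) = (149 − 1)/2.
Hence E[X] = Σ_{i=1}^{149} (149 − i)/149 = 74 ≈ 74.000.

E[X] = 74 = 74.000.


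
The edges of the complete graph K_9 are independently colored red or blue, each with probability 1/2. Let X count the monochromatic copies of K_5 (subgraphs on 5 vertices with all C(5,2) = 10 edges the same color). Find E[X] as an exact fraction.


Let X = Σ_S X_S over the C(9, 5) = 126 subsets S of size 5, where X_S = 1 if the K_5 on S is monochromatic.
For a fixed S, the K_5 on S has C(5, 2) = 10 edges. P[all 10 edges red] = (1/2)^10, and likewise for blue, so P[monochromatic] = 2·(1/2)^10 = 2^{1 − 10} = 1/512.
By linearity: E[X] = C(9, 5) · 2^{1 − 10} = 126 · 1/512 = 63/256.
Numerically: E[X] ≈ 0.246.

E[X] = C(9,5)·2^(1−C(5,2)) = 63/256 ≈ 0.246.


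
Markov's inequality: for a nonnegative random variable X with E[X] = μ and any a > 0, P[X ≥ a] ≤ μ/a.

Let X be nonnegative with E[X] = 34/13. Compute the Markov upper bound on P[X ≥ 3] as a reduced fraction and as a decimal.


μ = E[X] = 34/13, a = 3.
Markov: P[X ≥ 3] ≤ μ/a = (34/13)/3 = 34/39.
Numerically: ≈ 0.872.
(Since a = 3 > μ = 2.615, the bound 34/39 is < 1 and informative.)

P[X ≥ 3] ≤ 34/39 ≈ 0.872.


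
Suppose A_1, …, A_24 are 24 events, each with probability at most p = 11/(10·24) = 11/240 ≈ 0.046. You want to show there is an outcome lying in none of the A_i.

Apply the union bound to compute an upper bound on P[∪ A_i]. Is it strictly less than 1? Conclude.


Union bound: P[∪_{i=1}^{24} A_i] ≤ Σ_i P[A_i] ≤ 24·p = 24·(11/240) = 11/10.
Numerically: 11/10 ≈ 1.100.
Is 11/10 < 1? NO.
Since the bound 11/10 is ≥ 1, the union bound is uninformative here; it does NOT by itself certify existence.

24·p = 11/10 ≈ 1.100; existence NOT certified by the union bound.


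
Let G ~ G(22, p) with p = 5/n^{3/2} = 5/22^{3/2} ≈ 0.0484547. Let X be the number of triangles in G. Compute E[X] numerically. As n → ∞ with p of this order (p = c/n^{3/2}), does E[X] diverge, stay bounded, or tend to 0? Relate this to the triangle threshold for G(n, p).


Number of potential triangles: C(22, 3) = 1540.
Each occurs with probability p³ ≈ (0.0484547)³ ≈ 1.13764811e-04.
By linearity: E[X] = C(22, 3)·p³ ≈ 1540 · 1.13764811e-04 ≈ 0.175198.
Since α = 3/2 > 1, p = c/n^{3/2} = o(1/n) is below the triangle threshold p ~ 1/n. Asymptotically E[X] ~ (c³/6)·n^{3(1−α)} = (5³/6)·n^{-1.5} → 0, so by Markov's inequality G has no triangles w.h.p.

E[X] ≈ 0.175198; in regime p = Θ(1/n^{3/2}) E[X] tends to 0 (below the triangle threshold p ~ 1/n).


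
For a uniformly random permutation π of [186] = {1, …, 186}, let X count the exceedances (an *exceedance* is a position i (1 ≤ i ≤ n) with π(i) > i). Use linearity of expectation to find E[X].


Write X = Σ_{i=1}^{186} X_i, where X_i = 1_{π(i) > i}.
For each fixed i, π(i) is uniform over {1, …, 186} (marginal of a uniform permutation), so P[π(i) > i] = (n − i)/n. Summing: Σ_{i=1}^{186} (n − i)/n = (0 + 1 + … + 185)/186 = 186(186 − 1)/(2·186) = (186 − 1)/2.
Hence E[X] = Σ_{i=1}^{186} (186 − i)/186 = 185/2 ≈ 92.500000.

E[X] = 185/2 = 92.500000.


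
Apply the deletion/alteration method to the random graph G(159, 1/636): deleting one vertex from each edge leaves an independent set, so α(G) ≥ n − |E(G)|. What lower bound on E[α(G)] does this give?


E[|E(G)|] = C(159, 2)·p = 12561 · (1/636) = 79/4.
E[α(G)] ≥ n − E[|E(G)|] = 159 − 79/4 = 557/4.
Numerically: ≈ 139.250000.
(This is only a lower bound; the true E[α(G)] may be larger.)

E[α(G)] ≥ 557/4 ≈ 139.250000.


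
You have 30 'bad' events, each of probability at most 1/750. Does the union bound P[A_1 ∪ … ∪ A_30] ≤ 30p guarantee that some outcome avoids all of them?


Union bound: P[∪_{i=1}^{30} A_i] ≤ Σ_i P[A_i] ≤ 30·p = 30·(1/750) = 1/25.
Numerically: 1/25 ≈ 0.0400.
Is 1/25 < 1? YES.
Since P[∪ A_i] ≤ 1/25 < 1, the complement has P[∩ A_i^c] ≥ 1 − 1/25 = 24/25 > 0, so some outcome avoids every A_i.

30·p = 1/25 ≈ 0.0400; existence CERTIFIED by the union bound.


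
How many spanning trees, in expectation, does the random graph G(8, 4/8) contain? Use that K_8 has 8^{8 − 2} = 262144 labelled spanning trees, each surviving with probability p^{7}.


K_8 has 8^{8 − 2} = 262144 labelled spanning trees.
For each such spanning tree H, let X_H = 1 if all 7 edges of H are present in G. Then P[X_H = 1] = p^{7} = (1/2)^{7} = 1/128.
By linearity of expectation: E[X] = Σ_H E[X_H] = 262144 · p^{7} = 262144 · 1/128 = 2048.
Numerically: E[X] ≈ 2048.

E[X] = 262144 · (1/2)^{7} = 2048 ≈ 2048.


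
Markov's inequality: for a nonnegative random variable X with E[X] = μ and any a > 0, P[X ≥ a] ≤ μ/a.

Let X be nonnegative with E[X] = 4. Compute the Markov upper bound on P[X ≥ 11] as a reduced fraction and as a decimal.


μ = E[X] = 4, a = 11.
Markov: P[X ≥ 11] ≤ μ/a = (4)/11 = 4/11.
Numerically: ≈ 0.364.
(Since a = 11 > μ = 4.000, the bound 4/11 is < 1 and informative.)

P[X ≥ 11] ≤ 4/11 ≈ 0.364.


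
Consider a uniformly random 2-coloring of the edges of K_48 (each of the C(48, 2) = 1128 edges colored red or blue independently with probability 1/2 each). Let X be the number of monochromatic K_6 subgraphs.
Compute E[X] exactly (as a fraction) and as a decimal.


Let X = Σ_S X_S over the C(48, 6) = 12271512 subsets S of size 6, where X_S = 1 if the K_6 on S is monochromatic.
For a fixed S, the K_6 on S has C(6, 2) = 15 edges. P[all 15 edges red] = (1/2)^15, and likewise for blue, so P[monochromatic] = 2·(1/2)^15 = 2^{1 − 15} = 1/16384.
By linearity: E[X] = C(48, 6) · 2^{1 − 15} = 12271512 · 1/16384 = 1533939/2048.
Numerically: E[X] ≈ 748.9937.

E[X] = C(48,6)·2^(1−C(6,2)) = 1533939/2048 ≈ 748.9937.


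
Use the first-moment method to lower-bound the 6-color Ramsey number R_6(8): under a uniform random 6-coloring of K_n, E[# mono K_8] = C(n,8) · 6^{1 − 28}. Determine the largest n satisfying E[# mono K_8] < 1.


We need C(n, 8) · 6^{1 − 28} < 1, i.e. C(n, 8) < 6^{28 − 1} = 1023490369077469249536.
Check values of n near the boundary:
  n = 1592: C(1592, 8) = 1005480414540892933435; 1005480414540892933435 < 1023490369077469249536? YES
  n = 1593: C(1593, 8) = 1010555394551193970323; 1010555394551193970323 < 1023490369077469249536? YES
  n = 1594: C(1594, 8) = 1015652773590544255167; 1015652773590544255167 < 1023490369077469249536? YES
  n = 1595: C(1595, 8) = 1020772636343363633895; 1020772636343363633895 < 1023490369077469249536? YES
  n = 1596: C(1596, 8) = 1025915067760710553965; 1025915067760710553965 < 1023490369077469249536? NO
  n = 1597: C(1597, 8) = 1031080153060953275445; 1031080153060953275445 < 1023490369077469249536? NO
The largest n with C(n, 8) < 1023490369077469249536 is n = 1595 (where E[X] = 113419181815929292655/113721152119718805504 ≈ 0.99734). Hence R_6(8) > 1595, i.e. R_6(8) ≥ 1596.

Largest n = 1595; hence R_6(8) > 1595.


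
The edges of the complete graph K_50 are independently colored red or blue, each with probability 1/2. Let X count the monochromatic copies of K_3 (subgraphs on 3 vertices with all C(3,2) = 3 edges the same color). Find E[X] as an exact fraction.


Let X = Σ_S X_S over the C(50, 3) = 19600 subsets S of size 3, where X_S = 1 if the K_3 on S is monochromatic.
For a fixed S, the K_3 on S has C(3, 2) = 3 edges. P[all 3 edges red] = (1/2)^3, and likewise for blue, so P[monochromatic] = 2·(1/2)^3 = 2^{1 − 3} = 1/4.
By linearity of expectation: E[X] = C(50, 3) · 2^{1 − 3} = 19600 · 1/4 = 4900.
Numerically: E[X] ≈ 4900.000000.

E[X] = C(50,3)·2^(1−C(3,2)) = 4900 ≈ 4900.000000.


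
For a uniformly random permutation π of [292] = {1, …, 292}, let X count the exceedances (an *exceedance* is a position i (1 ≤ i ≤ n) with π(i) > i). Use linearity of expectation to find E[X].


Write X = Σ_{i=1}^{292} X_i, where X_i = 1_{π(i) > i}.
For each fixed i, π(i) is uniform over {1, …, 292} (marginal of a uniform permutation), so P[π(i) > i] = (n − i)/n. Summing: Σ_{i=1}^{292} (n − i)/n = (0 + 1 + … + 291)/292 = 292(292 − 1)/(2·292) = (292 − 1)/2.
Hence E[X] = Σ_{i=1}^{292} (292 − i)/292 = 291/2 ≈ 145.500000.

E[X] = 291/2 = 145.500000.


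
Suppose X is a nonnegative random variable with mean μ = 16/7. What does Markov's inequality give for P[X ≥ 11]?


μ = E[X] = 16/7, a = 11.
Markov: P[X ≥ 11] ≤ μ/a = (16/7)/11 = 16/77.
Numerically: ≈ 0.2078.
(Since a = 11 > μ = 2.2857, the bound 16/77 is < 1 and informative.)

P[X ≥ 11] ≤ 16/77 ≈ 0.2078.


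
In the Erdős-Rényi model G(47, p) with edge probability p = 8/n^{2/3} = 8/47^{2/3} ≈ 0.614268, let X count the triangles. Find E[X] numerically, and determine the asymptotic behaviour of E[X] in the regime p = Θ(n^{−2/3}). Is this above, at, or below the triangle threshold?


Number of potential triangles: C(47, 3) = 16215.
Each occurs with probability p³ ≈ (0.614268)³ ≈ 2.31779086e-01.
By linearity: E[X] = C(47, 3)·p³ ≈ 16215 · 2.31779086e-01 ≈ 3758.297872.
Since α = 2/3 < 1, p = c/n^{2/3} ≫ 1/n is above the triangle threshold p ~ 1/n. Asymptotically E[X] ~ (c³/6)·n^{3(1−α)} = (8³/6)·n^{1} → ∞; triangles are abundant w.h.p.

E[X] ≈ 3758.297872; in regime p = Θ(1/n^{2/3}) E[X] diverges (above the triangle threshold p ~ 1/n).


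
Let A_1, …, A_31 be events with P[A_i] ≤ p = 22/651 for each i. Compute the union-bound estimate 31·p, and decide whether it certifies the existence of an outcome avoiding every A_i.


Union bound: P[∪_{i=1}^{31} A_i] ≤ Σ_i P[A_i] ≤ 31·p = 31·(22/651) = 22/21.
Numerically: 22/21 ≈ 1.0476190.
Is 22/21 < 1? NO.
Since the bound 22/21 is ≥ 1, the union bound is uninformative here; it does NOT by itself certify existence.

31·p = 22/21 ≈ 1.0476190; existence NOT certified by the union bound.


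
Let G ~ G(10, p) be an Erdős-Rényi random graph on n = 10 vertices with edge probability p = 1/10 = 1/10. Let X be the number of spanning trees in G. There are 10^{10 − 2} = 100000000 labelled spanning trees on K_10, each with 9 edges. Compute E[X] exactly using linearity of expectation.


K_10 has 10^{10 − 2} = 100000000 labelled spanning trees.
For each such spanning tree H, let X_H = 1 if all 9 edges of H are present in G. Then P[X_H = 1] = p^{9} = (1/10)^{9} = 1/1000000000.
By linearity: E[X] = Σ_H E[X_H] = 100000000 · p^{9} = 100000000 · 1/1000000000 = 1/10.
Numerically: E[X] ≈ 0.1.

E[X] = 100000000 · (1/10)^{9} = 1/10 ≈ 0.1.


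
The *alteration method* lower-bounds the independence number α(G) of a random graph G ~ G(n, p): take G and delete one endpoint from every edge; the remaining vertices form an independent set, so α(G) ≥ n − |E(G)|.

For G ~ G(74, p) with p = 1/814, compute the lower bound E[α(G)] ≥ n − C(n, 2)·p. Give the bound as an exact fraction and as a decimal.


E[|E(G)|] = C(74, 2)·p = 2701 · (1/814) = 73/22.
E[α(G)] ≥ n − E[|E(G)|] = 74 − 73/22 = 1555/22.
Numerically: ≈ 70.681818.
(This is only a lower bound; the true E[α(G)] may be larger.)

E[α(G)] ≥ 1555/22 ≈ 70.681818.


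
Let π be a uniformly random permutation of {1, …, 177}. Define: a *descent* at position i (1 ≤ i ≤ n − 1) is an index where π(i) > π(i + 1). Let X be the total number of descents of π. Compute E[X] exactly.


Write X = Σ X_I over i = 1, …, 176, with X_I the indicator of one descent.
There are 176 indicators.
For each fixed i, the pair (π(i), π(i+1)) is a uniformly random ordered pair of distinct values from {1, …, 177}; by symmetry P[π(i) > π(i+1)] = 1/2.
By linearity: E[X] = 176 · (1/2) = (177 − 1) · (1/2) = 88 ≈ 88.000000.

E[X] = 88 = 88.000000.


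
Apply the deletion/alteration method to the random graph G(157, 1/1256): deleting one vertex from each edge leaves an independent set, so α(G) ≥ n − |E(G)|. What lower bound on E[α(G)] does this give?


E[|E(G)|] = C(157, 2)·p = 12246 · (1/1256) = 39/4.
E[α(G)] ≥ n − E[|E(G)|] = 157 − 39/4 = 589/4.
Numerically: ≈ 147.25000.
(This is only a lower bound; the true E[α(G)] may be larger.)

E[α(G)] ≥ 589/4 ≈ 147.25000.


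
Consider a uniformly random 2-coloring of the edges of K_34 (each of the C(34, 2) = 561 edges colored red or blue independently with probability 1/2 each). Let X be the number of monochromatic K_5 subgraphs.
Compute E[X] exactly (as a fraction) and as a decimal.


Let X = Σ_S X_S over the C(34, 5) = 278256 subsets S of size 5, where X_S = 1 if the K_5 on S is monochromatic.
For a fixed S, the K_5 on S has C(5, 2) = 10 edges. P[all 10 edges red] = (1/2)^10, and likewise for blue, so P[monochromatic] = 2·(1/2)^10 = 2^{1 − 10} = 1/512.
By linearity of expectation: E[X] = C(34, 5) · 2^{1 − 10} = 278256 · 1/512 = 17391/32.
Numerically: E[X] ≈ 543.46875.

E[X] = C(34,5)·2^(1−C(5,2)) = 17391/32 ≈ 543.46875.


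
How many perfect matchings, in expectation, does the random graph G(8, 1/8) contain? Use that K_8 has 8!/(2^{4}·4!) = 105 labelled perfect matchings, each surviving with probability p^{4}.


K_8 has 8!/(2^{4}·4!) = 105 labelled perfect matchings.
For each such perfect matching H, let X_H = 1 if all 4 edges of H are present in G. Then P[X_H = 1] = p^{4} = (1/8)^{4} = 1/4096.
By linearity: E[X] = Σ_H E[X_H] = 105 · p^{4} = 105 · 1/4096 = 105/4096.
Numerically: E[X] ≈ 0.0256.

E[X] = 105 · (1/8)^{4} = 105/4096 ≈ 0.0256.


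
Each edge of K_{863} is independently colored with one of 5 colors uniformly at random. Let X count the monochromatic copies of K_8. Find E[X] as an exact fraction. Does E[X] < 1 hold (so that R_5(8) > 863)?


E[X] = C(863, 8) · 5^{1 − 28} = 7386423071602617757 · 5^{−27} = 7386423071602617757/7450580596923828125.
As a reduced fraction: E[X] = 7386423071602617757/7450580596923828125 ≈ 0.99139.
Is E[X] < 1? YES.
Since E[X] < 1, there exists a 5-coloring of K_{863} with no monochromatic K_8; hence R_5(8) > 863.

E[X] = 7386423071602617757/7450580596923828125 ≈ 0.99139; E[X] < 1, so R_5(8) > 863.


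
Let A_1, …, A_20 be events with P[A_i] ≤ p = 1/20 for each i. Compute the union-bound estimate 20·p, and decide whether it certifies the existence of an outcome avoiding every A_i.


Union bound: P[∪_{i=1}^{20} A_i] ≤ Σ_i P[A_i] ≤ 20·p = 20·(1/20) = 1.
Numerically: 1 ≈ 1.0000.
Is 1 < 1? NO.
Since the bound 1 is ≥ 1, the union bound is uninformative here; it does NOT by itself certify existence.

20·p = 1 ≈ 1.0000; existence NOT certified by the union bound.


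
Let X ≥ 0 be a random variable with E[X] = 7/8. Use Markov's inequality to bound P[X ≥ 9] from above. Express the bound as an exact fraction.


μ = E[X] = 7/8, a = 9.
Markov: P[X ≥ 9] ≤ μ/a = (7/8)/9 = 7/72.
Numerically: ≈ 0.0972.
(Since a = 9 > μ = 0.8750, the bound 7/72 is < 1 and informative.)

P[X ≥ 9] ≤ 7/72 ≈ 0.0972.


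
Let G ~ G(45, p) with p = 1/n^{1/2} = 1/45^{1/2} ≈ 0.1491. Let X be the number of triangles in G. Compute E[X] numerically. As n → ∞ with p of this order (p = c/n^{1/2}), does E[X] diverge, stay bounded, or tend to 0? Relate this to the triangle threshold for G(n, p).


Number of potential triangles: C(45, 3) = 14190.
Each occurs with probability p³ ≈ (0.1491)³ ≈ 3.312693e-03.
By linearity: E[X] = C(45, 3)·p³ ≈ 14190 · 3.312693e-03 ≈ 47.0071.
Since α = 1/2 < 1, p = c/n^{1/2} ≫ 1/n is above the triangle threshold p ~ 1/n. Asymptotically E[X] ~ (c³/6)·n^{3(1−α)} = (1³/6)·n^{1.5} → ∞; triangles are abundant w.h.p.

E[X] ≈ 47.0071; in regime p = Θ(1/n^{1/2}) E[X] diverges (above the triangle threshold p ~ 1/n).


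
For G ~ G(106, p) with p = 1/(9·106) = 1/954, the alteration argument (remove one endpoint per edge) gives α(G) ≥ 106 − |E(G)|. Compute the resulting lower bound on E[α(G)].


E[|E(G)|] = C(106, 2)·p = 5565 · (1/954) = 35/6.
E[α(G)] ≥ n − E[|E(G)|] = 106 − 35/6 = 601/6.
Numerically: ≈ 100.166667.
(This is only a lower bound; the true E[α(G)] may be larger.)

E[α(G)] ≥ 601/6 ≈ 100.166667.


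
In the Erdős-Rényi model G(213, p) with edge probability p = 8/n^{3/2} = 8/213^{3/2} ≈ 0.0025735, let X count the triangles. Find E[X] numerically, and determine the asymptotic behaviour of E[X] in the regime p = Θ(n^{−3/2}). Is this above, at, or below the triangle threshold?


Number of potential triangles: C(213, 3) = 1587986.
Each occurs with probability p³ ≈ (0.0025735)³ ≈ 1.7043616e-08.
By linearity: E[X] = C(213, 3)·p³ ≈ 1587986 · 1.7043616e-08 ≈ 0.02707.
Since α = 3/2 > 1, p = c/n^{3/2} = o(1/n) is below the triangle threshold p ~ 1/n. Asymptotically E[X] ~ (c³/6)·n^{3(1−α)} = (8³/6)·n^{-1.5} → 0, so by Markov's inequality G has no triangles w.h.p.

E[X] ≈ 0.02707; in regime p = Θ(1/n^{3/2}) E[X] tends to 0 (below the triangle threshold p ~ 1/n).


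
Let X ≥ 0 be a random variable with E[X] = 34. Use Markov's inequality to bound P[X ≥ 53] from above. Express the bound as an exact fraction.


μ = E[X] = 34, a = 53.
Markov: P[X ≥ 53] ≤ μ/a = (34)/53 = 34/53.
Numerically: ≈ 0.641509.
(Since a = 53 > μ = 34.000000, the bound 34/53 is < 1 and informative.)

P[X ≥ 53] ≤ 34/53 ≈ 0.641509.


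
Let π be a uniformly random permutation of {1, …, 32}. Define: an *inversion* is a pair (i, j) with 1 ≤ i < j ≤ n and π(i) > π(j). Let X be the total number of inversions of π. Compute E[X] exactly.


Write X = Σ X_I over the C(32, 2) = 496 pairs i < j, with X_I the indicator of one inversion.
There are 496 indicators.
For each fixed pair i < j, the values π(i) and π(j) are two distinct elements of {1, …, 32} in uniformly random order; by symmetry P[π(i) > π(j)] = 1/2.
By linearity: E[X] = 496 · (1/2) = C(32, 2) · (1/2) = 496/2 = 248 ≈ 248.0000.

E[X] = 248 = 248.0000.


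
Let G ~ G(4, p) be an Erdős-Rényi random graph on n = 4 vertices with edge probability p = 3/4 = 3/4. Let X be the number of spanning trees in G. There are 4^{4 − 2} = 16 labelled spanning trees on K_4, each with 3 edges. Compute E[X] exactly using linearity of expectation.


K_4 has 4^{4 − 2} = 16 labelled spanning trees.
For each such spanning tree H, let X_H = 1 if all 3 edges of H are present in G. Then P[X_H = 1] = p^{3} = (3/4)^{3} = 27/64.
By linearity: E[X] = Σ_H E[X_H] = 16 · p^{3} = 16 · 27/64 = 27/4.
Numerically: E[X] ≈ 6.75.

E[X] = 16 · (3/4)^{3} = 27/4 ≈ 6.75.


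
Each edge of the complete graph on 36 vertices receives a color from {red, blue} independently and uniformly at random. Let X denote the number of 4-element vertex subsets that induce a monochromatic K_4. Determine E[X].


Let X = Σ_S X_S over the C(36, 4) = 58905 subsets S of size 4, where X_S = 1 if the K_4 on S is monochromatic.
For a fixed S, the K_4 on S has C(4, 2) = 6 edges. P[all 6 edges red] = (1/2)^6, and likewise for blue, so P[monochromatic] = 2·(1/2)^6 = 2^{1 − 6} = 1/32.
By linearity: E[X] = C(36, 4) · 2^{1 − 6} = 58905 · 1/32 = 58905/32.
Numerically: E[X] ≈ 1840.781.

E[X] = C(36,4)·2^(1−C(4,2)) = 58905/32 ≈ 1840.781.


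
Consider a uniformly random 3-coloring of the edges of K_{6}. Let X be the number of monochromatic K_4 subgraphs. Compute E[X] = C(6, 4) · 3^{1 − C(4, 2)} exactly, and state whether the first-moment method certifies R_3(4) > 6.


E[X] = C(6, 4) · 3^{1 − 6} = 15 · 3^{−5} = 15/243.
As a reduced fraction: E[X] = 5/81 ≈ 0.061728.
Is E[X] < 1? YES.
Since E[X] < 1, there exists a 3-coloring of K_{6} with no monochromatic K_4; hence R_3(4) > 6.

E[X] = 5/81 ≈ 0.061728; E[X] < 1, so R_3(4) > 6.


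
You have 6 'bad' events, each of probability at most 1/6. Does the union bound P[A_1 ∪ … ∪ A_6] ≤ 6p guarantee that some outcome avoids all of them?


Union bound: P[∪_{i=1}^{6} A_i] ≤ Σ_i P[A_i] ≤ 6·p = 6·(1/6) = 1.
Numerically: 1 ≈ 1.000000.
Is 1 < 1? NO.
Since the bound 1 is ≥ 1, the union bound is uninformative here; it does NOT by itself certify existence.

6·p = 1 ≈ 1.000000; existence NOT certified by the union bound.


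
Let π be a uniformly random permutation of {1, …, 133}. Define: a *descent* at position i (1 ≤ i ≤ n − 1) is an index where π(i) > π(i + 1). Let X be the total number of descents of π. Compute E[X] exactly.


Write X = Σ X_I over i = 1, …, 132, with X_I the indicator of one descent.
There are 132 indicators.
For each fixed i, the pair (π(i), π(i+1)) is a uniformly random ordered pair of distinct values from {1, …, 133}; by symmetry P[π(i) > π(i+1)] = 1/2.
By linearity: E[X] = 132 · (1/2) = (133 − 1) · (1/2) = 66 ≈ 66.000000.

E[X] = 66 = 66.000000.


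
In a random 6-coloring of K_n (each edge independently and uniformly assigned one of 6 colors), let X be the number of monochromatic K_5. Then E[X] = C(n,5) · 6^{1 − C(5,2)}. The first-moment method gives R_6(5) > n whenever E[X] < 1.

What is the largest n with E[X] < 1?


We need C(n, 5) · 6^{1 − 10} < 1, i.e. C(n, 5) < 6^{10 − 1} = 10077696.
Check values of n near the boundary:
  n = 65: C(65, 5) = 8259888; 8259888 < 10077696? YES
  n = 66: C(66, 5) = 8936928; 8936928 < 10077696? YES
  n = 67: C(67, 5) = 9657648; 9657648 < 10077696? YES
  n = 68: C(68, 5) = 10424128; 10424128 < 10077696? NO
  n = 69: C(69, 5) = 11238513; 11238513 < 10077696? NO
The largest n with C(n, 5) < 10077696 is n = 67 (where E[X] = 67067/69984 ≈ 0.958319). Hence R_6(5) > 67, i.e. R_6(5) ≥ 68.

Largest n = 67; hence R_6(5) > 67.


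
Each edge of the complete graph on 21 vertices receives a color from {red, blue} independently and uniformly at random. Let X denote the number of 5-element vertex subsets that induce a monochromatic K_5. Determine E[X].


Let X = Σ_S X_S over the C(21, 5) = 20349 subsets S of size 5, where X_S = 1 if the K_5 on S is monochromatic.
For a fixed S, the K_5 on S has C(5, 2) = 10 edges. P[all 10 edges red] = (1/2)^10, and likewise for blue, so P[monochromatic] = 2·(1/2)^10 = 2^{1 − 10} = 1/512.
Summing: E[X] = C(21, 5) · 2^{1 − 10} = 20349 · 1/512 = 20349/512.
Numerically: E[X] ≈ 39.744141.

E[X] = C(21,5)·2^(1−C(5,2)) = 20349/512 ≈ 39.744141.


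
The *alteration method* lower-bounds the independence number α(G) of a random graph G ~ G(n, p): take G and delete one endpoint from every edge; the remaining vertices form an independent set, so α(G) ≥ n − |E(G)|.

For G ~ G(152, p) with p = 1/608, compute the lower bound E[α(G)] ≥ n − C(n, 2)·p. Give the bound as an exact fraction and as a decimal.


E[|E(G)|] = C(152, 2)·p = 11476 · (1/608) = 151/8.
E[α(G)] ≥ n − E[|E(G)|] = 152 − 151/8 = 1065/8.
Numerically: ≈ 133.12500.
(This is only a lower bound; the true E[α(G)] may be larger.)

E[α(G)] ≥ 1065/8 ≈ 133.12500.


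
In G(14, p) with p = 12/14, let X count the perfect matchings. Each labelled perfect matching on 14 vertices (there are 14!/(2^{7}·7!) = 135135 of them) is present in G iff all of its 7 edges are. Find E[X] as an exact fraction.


K_14 has 14!/(2^{7}·7!) = 135135 labelled perfect matchings.
For each such perfect matching H, let X_H = 1 if all 7 edges of H are present in G. Then P[X_H = 1] = p^{7} = (6/7)^{7} = 279936/823543.
By linearity of expectation: E[X] = Σ_H E[X_H] = 135135 · p^{7} = 135135 · 279936/823543 = 5404164480/117649.
Numerically: E[X] ≈ 45935.

E[X] = 135135 · (6/7)^{7} = 5404164480/117649 ≈ 45935.


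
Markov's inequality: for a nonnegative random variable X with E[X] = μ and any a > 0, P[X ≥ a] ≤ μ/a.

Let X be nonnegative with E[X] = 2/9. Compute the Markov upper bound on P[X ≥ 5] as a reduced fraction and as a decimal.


μ = E[X] = 2/9, a = 5.
Markov: P[X ≥ 5] ≤ μ/a = (2/9)/5 = 2/45.
Numerically: ≈ 0.044.
(Since a = 5 > μ = 0.222, the bound 2/45 is < 1 and informative.)

P[X ≥ 5] ≤ 2/45 ≈ 0.044.


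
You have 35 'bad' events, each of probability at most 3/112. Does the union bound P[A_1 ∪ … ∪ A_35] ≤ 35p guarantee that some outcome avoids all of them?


Union bound: P[∪_{i=1}^{35} A_i] ≤ Σ_i P[A_i] ≤ 35·p = 35·(3/112) = 15/16.
Numerically: 15/16 ≈ 0.938.
Is 15/16 < 1? YES.
Since P[∪ A_i] ≤ 15/16 < 1, the complement has P[∩ A_i^c] ≥ 1 − 15/16 = 1/16 > 0, so some outcome avoids every A_i.

35·p = 15/16 ≈ 0.938; existence CERTIFIED by the union bound.


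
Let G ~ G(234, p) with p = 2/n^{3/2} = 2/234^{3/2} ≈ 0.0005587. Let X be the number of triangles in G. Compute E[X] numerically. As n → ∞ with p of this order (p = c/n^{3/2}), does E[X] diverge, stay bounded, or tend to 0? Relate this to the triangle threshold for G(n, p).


Number of potential triangles: C(234, 3) = 2108184.
Each occurs with probability p³ ≈ (0.0005587)³ ≈ 1.744290e-10.
By linearity: E[X] = C(234, 3)·p³ ≈ 2108184 · 1.744290e-10 ≈ 0.0004.
Since α = 3/2 > 1, p = c/n^{3/2} = o(1/n) is below the triangle threshold p ~ 1/n. Asymptotically E[X] ~ (c³/6)·n^{3(1−α)} = (2³/6)·n^{-1.5} → 0, so by Markov's inequality G has no triangles w.h.p.

E[X] ≈ 0.0004; in regime p = Θ(1/n^{3/2}) E[X] tends to 0 (below the triangle threshold p ~ 1/n).


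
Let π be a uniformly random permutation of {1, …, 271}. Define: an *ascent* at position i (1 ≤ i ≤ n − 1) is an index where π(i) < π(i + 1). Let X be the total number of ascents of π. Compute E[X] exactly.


Write X = Σ X_I over i = 1, …, 270, with X_I the indicator of one ascent.
There are 270 indicators.
For each fixed i, the pair (π(i), π(i+1)) is a uniformly random ordered pair of distinct values from {1, …, 271}; by symmetry P[π(i) < π(i+1)] = 1/2.
By linearity: E[X] = 270 · (1/2) = (271 − 1) · (1/2) = 135 ≈ 135.0000.

E[X] = 135 = 135.0000.


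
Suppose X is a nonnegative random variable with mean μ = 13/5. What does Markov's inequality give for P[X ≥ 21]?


μ = E[X] = 13/5, a = 21.
Markov: P[X ≥ 21] ≤ μ/a = (13/5)/21 = 13/105.
Numerically: ≈ 0.124.
(Since a = 21 > μ = 2.600, the bound 13/105 is < 1 and informative.)

P[X ≥ 21] ≤ 13/105 ≈ 0.124.
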